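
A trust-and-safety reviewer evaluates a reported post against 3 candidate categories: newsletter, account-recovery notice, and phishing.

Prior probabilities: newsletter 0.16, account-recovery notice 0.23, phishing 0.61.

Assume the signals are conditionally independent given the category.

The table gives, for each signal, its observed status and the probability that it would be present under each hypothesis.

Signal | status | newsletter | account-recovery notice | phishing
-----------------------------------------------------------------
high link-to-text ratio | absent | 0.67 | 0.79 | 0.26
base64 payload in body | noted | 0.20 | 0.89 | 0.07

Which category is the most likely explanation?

account-recovery notice

By Bayes' rule with conditional independence, the unnormalized weight for each hypothesis is prior × ∏ likelihoods (using 1 − P(present | H) for each absent signal):
  newsletter: 0.16 × (1 − 0.67) × 0.20 = 0.01056
  account-recovery notice: 0.23 × (1 − 0.79) × 0.89 = 0.042987
  phishing: 0.61 × (1 − 0.26) × 0.07 = 0.031598
Marginal likelihood of the evidence = 0.085145.
P(newsletter | evidence) ≈ 0.01056 / 0.085145 ≈ 0.124
P(account-recovery notice | evidence) ≈ 0.042987 / 0.085145 ≈ 0.505
P(phishing | evidence) ≈ 0.031598 / 0.085145 ≈ 0.371
The largest is 0.505, so account-recovery notice is most probable.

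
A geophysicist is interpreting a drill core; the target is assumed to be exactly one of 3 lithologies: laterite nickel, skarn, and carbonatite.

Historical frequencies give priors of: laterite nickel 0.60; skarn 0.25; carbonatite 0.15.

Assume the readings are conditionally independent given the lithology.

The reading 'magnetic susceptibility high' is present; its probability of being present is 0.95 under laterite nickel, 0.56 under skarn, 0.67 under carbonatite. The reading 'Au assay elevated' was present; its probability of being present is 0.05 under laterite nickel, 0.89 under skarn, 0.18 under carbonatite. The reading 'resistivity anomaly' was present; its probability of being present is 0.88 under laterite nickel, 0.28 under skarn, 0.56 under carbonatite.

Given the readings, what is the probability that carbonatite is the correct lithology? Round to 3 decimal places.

By Bayes' rule with conditional independence, the unnormalized weight for each hypothesis is prior × ∏ likelihoods:
  laterite nickel: 0.60 × 0.95 × 0.05 × 0.88 = 0.02508
  skarn: 0.25 × 0.56 × 0.89 × 0.28 = 0.034888
  carbonatite: 0.15 × 0.67 × 0.18 × 0.56 = 0.01013
The unnormalized weights sum to 0.070098.
P(carbonatite | evidence) = 0.01013 / 0.070098 ≈ 0.145.

0.145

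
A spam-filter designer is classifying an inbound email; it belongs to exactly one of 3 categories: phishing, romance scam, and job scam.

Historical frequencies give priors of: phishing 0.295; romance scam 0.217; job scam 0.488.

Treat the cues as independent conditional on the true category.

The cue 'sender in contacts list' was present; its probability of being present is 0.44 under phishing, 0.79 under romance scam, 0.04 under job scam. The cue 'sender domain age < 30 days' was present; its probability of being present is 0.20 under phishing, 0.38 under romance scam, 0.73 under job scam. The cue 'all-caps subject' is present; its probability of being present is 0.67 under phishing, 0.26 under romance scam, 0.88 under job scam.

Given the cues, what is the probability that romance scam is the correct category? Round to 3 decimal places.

By Bayes' rule with conditional independence, the unnormalized weight for each hypothesis is prior × ∏ likelihoods:
  phishing: 0.295 × 0.44 × 0.20 × 0.67 = 0.017393
  romance scam: 0.217 × 0.79 × 0.38 × 0.26 = 0.016937
  job scam: 0.488 × 0.04 × 0.73 × 0.88 = 0.01254
Normalizing constant Z = 0.017393 + 0.016937 + 0.01254 = 0.04687.
P(romance scam | evidence) = 0.016937 / 0.04687 ≈ 0.361.

0.361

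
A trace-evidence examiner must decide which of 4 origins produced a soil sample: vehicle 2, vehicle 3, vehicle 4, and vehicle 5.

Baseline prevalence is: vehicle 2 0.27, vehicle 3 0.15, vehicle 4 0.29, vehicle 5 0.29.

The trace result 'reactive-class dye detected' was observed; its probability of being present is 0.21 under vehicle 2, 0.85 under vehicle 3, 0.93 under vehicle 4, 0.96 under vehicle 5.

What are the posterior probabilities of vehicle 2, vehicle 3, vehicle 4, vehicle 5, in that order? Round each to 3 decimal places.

By Bayes' rule, the unnormalized weight for each hypothesis is prior × likelihood:
  vehicle 2: 0.27 × 0.21 = 0.0567
  vehicle 3: 0.15 × 0.85 = 0.1275
  vehicle 4: 0.29 × 0.93 = 0.2697
  vehicle 5: 0.29 × 0.96 = 0.2784
Marginal likelihood of the evidence = 0.7323.
P(vehicle 2 | evidence) = 0.0567 / 0.7323 ≈ 0.077
P(vehicle 3 | evidence) = 0.1275 / 0.7323 ≈ 0.174
P(vehicle 4 | evidence) = 0.2697 / 0.7323 ≈ 0.368
P(vehicle 5 | evidence) = 0.2784 / 0.7323 ≈ 0.380

0.077, 0.174, 0.368, 0.380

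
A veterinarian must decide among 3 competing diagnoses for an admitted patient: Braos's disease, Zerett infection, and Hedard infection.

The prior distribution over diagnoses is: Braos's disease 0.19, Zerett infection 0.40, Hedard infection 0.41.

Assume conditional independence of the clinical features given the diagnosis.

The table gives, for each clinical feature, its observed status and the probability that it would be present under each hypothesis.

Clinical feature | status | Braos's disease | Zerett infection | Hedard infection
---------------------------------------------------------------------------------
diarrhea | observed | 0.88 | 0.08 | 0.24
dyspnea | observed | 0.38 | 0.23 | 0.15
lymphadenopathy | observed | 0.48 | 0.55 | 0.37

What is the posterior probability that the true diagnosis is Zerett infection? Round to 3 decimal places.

Multiply each prior by the joint likelihood of the clinical feature pattern:
  Braos's disease: 0.19 × 0.88 × 0.38 × 0.48 = 0.030497
  Zerett infection: 0.40 × 0.08 × 0.23 × 0.55 = 0.004048
  Hedard infection: 0.41 × 0.24 × 0.15 × 0.37 = 0.0054612
Marginal likelihood of the evidence = 0.040006.
P(Zerett infection | evidence) = 0.004048 / 0.040006 ≈ 0.101.

0.101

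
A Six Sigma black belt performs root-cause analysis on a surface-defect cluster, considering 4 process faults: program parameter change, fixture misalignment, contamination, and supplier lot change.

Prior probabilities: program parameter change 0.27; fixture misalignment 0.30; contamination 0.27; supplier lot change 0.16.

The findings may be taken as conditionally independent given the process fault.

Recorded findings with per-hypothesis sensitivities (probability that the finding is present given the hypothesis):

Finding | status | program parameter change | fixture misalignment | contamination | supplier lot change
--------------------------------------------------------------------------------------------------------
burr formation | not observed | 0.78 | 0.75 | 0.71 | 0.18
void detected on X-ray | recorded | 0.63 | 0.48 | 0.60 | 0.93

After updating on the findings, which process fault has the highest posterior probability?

For each hypothesis, the unnormalized posterior weight is prior × product of the finding likelihoods (using 1 − P(present | H) for each absent finding):
  program parameter change: 0.27 × (1 − 0.78) × 0.63 = 0.037422
  fixture misalignment: 0.30 × (1 − 0.75) × 0.48 = 0.036
  contamination: 0.27 × (1 − 0.71) × 0.60 = 0.04698
  supplier lot change: 0.16 × (1 − 0.18) × 0.93 = 0.12202
Marginal likelihood of the evidence = 0.24242.
P(program parameter change | evidence) ≈ 0.037422 / 0.24242 ≈ 0.154
P(fixture misalignment | evidence) ≈ 0.036 / 0.24242 ≈ 0.149
P(contamination | evidence) ≈ 0.04698 / 0.24242 ≈ 0.194
P(supplier lot change | evidence) ≈ 0.12202 / 0.24242 ≈ 0.503
The largest is 0.503, so supplier lot change is most probable.

supplier lot change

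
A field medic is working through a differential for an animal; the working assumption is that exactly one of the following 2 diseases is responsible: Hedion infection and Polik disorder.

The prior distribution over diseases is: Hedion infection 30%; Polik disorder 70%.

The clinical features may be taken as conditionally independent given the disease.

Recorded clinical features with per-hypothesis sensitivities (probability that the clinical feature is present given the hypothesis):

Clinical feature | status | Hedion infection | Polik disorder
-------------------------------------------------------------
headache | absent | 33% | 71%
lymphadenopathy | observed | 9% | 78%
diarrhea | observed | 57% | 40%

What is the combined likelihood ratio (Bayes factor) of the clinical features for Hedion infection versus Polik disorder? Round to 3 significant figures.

0.380

The Bayes factor is the ratio of the joint likelihoods of the clinical feature pattern under the two hypotheses (using 1 − P(present | H) for each absent clinical feature).
  Hedion infection: (1 − 0.33) × 0.09 × 0.57 = 0.034371
  Polik disorder: (1 − 0.71) × 0.78 × 0.40 = 0.09048
Bayes factor = 0.034371 / 0.09048 ≈ 0.380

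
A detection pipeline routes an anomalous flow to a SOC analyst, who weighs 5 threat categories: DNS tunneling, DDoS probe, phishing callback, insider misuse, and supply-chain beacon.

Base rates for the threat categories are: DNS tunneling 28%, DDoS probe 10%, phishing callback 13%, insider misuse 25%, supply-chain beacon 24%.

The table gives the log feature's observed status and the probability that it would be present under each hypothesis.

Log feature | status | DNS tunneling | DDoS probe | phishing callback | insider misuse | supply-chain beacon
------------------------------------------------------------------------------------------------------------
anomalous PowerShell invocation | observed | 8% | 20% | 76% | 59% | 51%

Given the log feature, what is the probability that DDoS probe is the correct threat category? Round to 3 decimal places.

By Bayes' rule, the unnormalized weight for each hypothesis is prior × likelihood:
  DNS tunneling: 0.28 × 0.08 = 0.0224
  DDoS probe: 0.10 × 0.20 = 0.02
  phishing callback: 0.13 × 0.76 = 0.0988
  insider misuse: 0.25 × 0.59 = 0.1475
  supply-chain beacon: 0.24 × 0.51 = 0.1224
Normalizing constant Z = 0.0224 + 0.02 + 0.0988 + 0.1475 + 0.1224 = 0.4111.
P(DDoS probe | evidence) = 0.02 / 0.4111 ≈ 0.049.

0.049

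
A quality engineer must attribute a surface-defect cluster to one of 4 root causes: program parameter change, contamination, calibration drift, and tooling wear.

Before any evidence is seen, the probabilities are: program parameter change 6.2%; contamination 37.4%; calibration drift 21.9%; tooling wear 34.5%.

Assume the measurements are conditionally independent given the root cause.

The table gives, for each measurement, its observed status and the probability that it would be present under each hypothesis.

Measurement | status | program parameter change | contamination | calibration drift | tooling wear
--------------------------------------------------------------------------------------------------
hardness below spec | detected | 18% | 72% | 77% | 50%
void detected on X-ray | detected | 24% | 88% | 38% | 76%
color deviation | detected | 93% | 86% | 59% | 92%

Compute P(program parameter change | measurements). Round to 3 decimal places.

For each hypothesis, the unnormalized posterior weight is prior × product of the measurement likelihoods:
  program parameter change: 0.062 × 0.18 × 0.24 × 0.93 = 0.0024909
  contamination: 0.374 × 0.72 × 0.88 × 0.86 = 0.20379
  calibration drift: 0.219 × 0.77 × 0.38 × 0.59 = 0.037807
  tooling wear: 0.345 × 0.50 × 0.76 × 0.92 = 0.12061
The unnormalized weights sum to 0.3647.
P(program parameter change | evidence) = 0.0024909 / 0.3647 ≈ 0.007.

0.007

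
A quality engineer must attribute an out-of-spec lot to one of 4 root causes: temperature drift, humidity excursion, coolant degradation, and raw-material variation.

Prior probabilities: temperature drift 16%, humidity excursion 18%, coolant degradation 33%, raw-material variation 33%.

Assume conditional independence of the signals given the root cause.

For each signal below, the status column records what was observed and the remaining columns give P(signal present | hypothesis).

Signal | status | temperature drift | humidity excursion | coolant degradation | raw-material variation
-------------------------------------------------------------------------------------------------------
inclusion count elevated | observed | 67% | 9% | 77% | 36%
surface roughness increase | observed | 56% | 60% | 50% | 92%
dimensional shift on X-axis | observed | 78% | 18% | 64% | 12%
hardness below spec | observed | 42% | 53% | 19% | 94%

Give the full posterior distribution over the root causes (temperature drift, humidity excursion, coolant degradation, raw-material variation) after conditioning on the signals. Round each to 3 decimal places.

By Bayes' rule with conditional independence, the unnormalized weight for each hypothesis is prior × ∏ likelihoods:
  temperature drift: 0.16 × 0.67 × 0.56 × 0.78 × 0.42 = 0.019666
  humidity excursion: 0.18 × 0.09 × 0.60 × 0.18 × 0.53 = 0.00092729
  coolant degradation: 0.33 × 0.77 × 0.50 × 0.64 × 0.19 = 0.015449
  raw-material variation: 0.33 × 0.36 × 0.92 × 0.12 × 0.94 = 0.012329
Normalizing constant Z = 0.019666 + 0.00092729 + 0.015449 + 0.012329 = 0.048372.
P(temperature drift | evidence) = 0.019666 / 0.048372 ≈ 0.407
P(humidity excursion | evidence) = 0.00092729 / 0.048372 ≈ 0.019
P(coolant degradation | evidence) = 0.015449 / 0.048372 ≈ 0.319
P(raw-material variation | evidence) = 0.012329 / 0.048372 ≈ 0.255

0.407, 0.019, 0.319, 0.255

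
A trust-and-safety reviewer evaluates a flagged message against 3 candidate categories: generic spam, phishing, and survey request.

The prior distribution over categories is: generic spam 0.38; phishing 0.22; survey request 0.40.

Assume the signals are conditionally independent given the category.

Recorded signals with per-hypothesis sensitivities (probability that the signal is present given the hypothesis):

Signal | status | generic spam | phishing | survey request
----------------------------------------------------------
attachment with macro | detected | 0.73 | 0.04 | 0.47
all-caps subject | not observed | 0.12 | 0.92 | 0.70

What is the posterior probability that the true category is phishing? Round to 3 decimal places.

0.002

By Bayes' rule with conditional independence, the unnormalized weight for each hypothesis is prior × ∏ likelihoods (using 1 − P(present | H) for each absent signal):
  generic spam: 0.38 × 0.73 × (1 − 0.12) = 0.24411
  phishing: 0.22 × 0.04 × (1 − 0.92) = 0.000704
  survey request: 0.40 × 0.47 × (1 − 0.70) = 0.0564
Marginal likelihood of the evidence = 0.30122.
P(phishing | evidence) = 0.000704 / 0.30122 ≈ 0.002.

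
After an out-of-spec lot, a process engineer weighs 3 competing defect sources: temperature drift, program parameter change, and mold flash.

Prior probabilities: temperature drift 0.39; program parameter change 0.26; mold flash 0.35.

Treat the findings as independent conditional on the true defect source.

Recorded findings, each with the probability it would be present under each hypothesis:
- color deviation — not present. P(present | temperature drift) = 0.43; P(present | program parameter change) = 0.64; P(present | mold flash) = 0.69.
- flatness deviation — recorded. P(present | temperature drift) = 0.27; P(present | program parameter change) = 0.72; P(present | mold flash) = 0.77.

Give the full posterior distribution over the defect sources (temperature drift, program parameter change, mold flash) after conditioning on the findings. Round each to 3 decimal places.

Multiply each prior by the joint likelihood of the evidence pattern (using 1 − P(present | H) for each absent finding):
  temperature drift: 0.39 × (1 − 0.43) × 0.27 = 0.060021
  program parameter change: 0.26 × (1 − 0.64) × 0.72 = 0.067392
  mold flash: 0.35 × (1 − 0.69) × 0.77 = 0.083545
The unnormalized weights sum to 0.21096.
P(temperature drift | evidence) = 0.060021 / 0.21096 ≈ 0.285
P(program parameter change | evidence) = 0.067392 / 0.21096 ≈ 0.319
P(mold flash | evidence) = 0.083545 / 0.21096 ≈ 0.396

0.285, 0.319, 0.396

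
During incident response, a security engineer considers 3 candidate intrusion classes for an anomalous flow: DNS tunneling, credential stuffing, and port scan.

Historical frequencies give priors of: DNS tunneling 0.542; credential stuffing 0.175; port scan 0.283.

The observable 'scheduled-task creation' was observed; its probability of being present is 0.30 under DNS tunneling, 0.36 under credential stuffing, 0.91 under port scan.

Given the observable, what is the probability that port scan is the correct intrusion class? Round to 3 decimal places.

0.533

By Bayes' rule, the unnormalized weight for each hypothesis is prior × likelihood:
  DNS tunneling: 0.542 × 0.30 = 0.1626
  credential stuffing: 0.175 × 0.36 = 0.063
  port scan: 0.283 × 0.91 = 0.25753
Normalizing constant Z = 0.1626 + 0.063 + 0.25753 = 0.48313.
P(port scan | evidence) = 0.25753 / 0.48313 ≈ 0.533.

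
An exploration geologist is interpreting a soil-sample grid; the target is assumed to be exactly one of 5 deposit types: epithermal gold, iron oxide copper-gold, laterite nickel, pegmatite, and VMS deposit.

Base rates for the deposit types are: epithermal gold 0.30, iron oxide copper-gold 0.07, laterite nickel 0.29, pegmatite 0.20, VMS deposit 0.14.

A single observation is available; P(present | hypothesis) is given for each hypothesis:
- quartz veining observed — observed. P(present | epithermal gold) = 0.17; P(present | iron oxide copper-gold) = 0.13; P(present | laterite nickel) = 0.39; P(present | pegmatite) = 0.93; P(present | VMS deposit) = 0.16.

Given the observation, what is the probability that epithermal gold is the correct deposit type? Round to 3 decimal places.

0.134

Multiply each prior by the likelihood of the observation:
  epithermal gold: 0.30 × 0.17 = 0.051
  iron oxide copper-gold: 0.07 × 0.13 = 0.0091
  laterite nickel: 0.29 × 0.39 = 0.1131
  pegmatite: 0.20 × 0.93 = 0.186
  VMS deposit: 0.14 × 0.16 = 0.0224
Normalizing constant Z = 0.051 + 0.0091 + 0.1131 + 0.186 + 0.0224 = 0.3816.
P(epithermal gold | evidence) = 0.051 / 0.3816 ≈ 0.134.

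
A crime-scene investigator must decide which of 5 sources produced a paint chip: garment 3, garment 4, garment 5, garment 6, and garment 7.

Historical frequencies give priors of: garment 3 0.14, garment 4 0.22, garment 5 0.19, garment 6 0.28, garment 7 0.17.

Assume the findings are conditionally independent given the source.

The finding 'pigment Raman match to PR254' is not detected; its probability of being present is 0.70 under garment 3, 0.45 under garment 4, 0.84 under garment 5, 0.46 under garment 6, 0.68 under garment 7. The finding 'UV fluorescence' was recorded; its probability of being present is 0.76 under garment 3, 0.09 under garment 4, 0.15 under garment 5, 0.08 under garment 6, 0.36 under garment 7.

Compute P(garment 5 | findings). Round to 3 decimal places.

Multiply each prior by the joint likelihood of the evidence pattern (using 1 − P(present | H) for each absent finding):
  garment 3: 0.14 × (1 − 0.70) × 0.76 = 0.03192
  garment 4: 0.22 × (1 − 0.45) × 0.09 = 0.01089
  garment 5: 0.19 × (1 − 0.84) × 0.15 = 0.00456
  garment 6: 0.28 × (1 − 0.46) × 0.08 = 0.012096
  garment 7: 0.17 × (1 − 0.68) × 0.36 = 0.019584
Normalizing constant Z = 0.03192 + 0.01089 + 0.00456 + 0.012096 + 0.019584 = 0.07905.
P(garment 5 | evidence) = 0.00456 / 0.07905 ≈ 0.058.

0.058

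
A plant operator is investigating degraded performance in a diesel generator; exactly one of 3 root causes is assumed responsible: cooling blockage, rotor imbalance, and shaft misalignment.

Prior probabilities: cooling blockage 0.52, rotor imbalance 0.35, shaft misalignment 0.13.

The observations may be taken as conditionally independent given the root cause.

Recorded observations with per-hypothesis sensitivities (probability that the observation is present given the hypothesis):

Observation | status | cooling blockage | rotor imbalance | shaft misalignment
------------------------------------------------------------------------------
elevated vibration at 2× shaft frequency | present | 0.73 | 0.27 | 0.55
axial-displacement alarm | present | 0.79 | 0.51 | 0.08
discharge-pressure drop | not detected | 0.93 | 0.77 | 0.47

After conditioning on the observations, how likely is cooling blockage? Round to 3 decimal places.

0.598

By Bayes' rule with conditional independence, the unnormalized weight for each hypothesis is prior × ∏ likelihoods (using 1 − P(present | H) for each absent observation):
  cooling blockage: 0.52 × 0.73 × 0.79 × (1 − 0.93) = 0.020992
  rotor imbalance: 0.35 × 0.27 × 0.51 × (1 − 0.77) = 0.011085
  shaft misalignment: 0.13 × 0.55 × 0.08 × (1 − 0.47) = 0.0030316
Marginal likelihood of the evidence = 0.035108.
P(cooling blockage | evidence) = 0.020992 / 0.035108 ≈ 0.598.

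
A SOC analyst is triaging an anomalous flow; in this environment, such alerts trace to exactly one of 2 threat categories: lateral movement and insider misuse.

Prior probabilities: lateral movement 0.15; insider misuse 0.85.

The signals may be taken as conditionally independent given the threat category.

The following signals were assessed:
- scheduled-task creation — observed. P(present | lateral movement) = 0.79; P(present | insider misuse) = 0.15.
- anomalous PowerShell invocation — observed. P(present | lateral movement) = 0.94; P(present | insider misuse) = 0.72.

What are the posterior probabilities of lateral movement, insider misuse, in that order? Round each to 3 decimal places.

0.548, 0.452

By Bayes' rule with conditional independence, the unnormalized weight for each hypothesis is prior × ∏ likelihoods:
  lateral movement: 0.15 × 0.79 × 0.94 = 0.11139
  insider misuse: 0.85 × 0.15 × 0.72 = 0.0918
Normalizing constant Z = 0.11139 + 0.0918 = 0.20319.
P(lateral movement | evidence) = 0.11139 / 0.20319 ≈ 0.548
P(insider misuse | evidence) = 0.0918 / 0.20319 ≈ 0.452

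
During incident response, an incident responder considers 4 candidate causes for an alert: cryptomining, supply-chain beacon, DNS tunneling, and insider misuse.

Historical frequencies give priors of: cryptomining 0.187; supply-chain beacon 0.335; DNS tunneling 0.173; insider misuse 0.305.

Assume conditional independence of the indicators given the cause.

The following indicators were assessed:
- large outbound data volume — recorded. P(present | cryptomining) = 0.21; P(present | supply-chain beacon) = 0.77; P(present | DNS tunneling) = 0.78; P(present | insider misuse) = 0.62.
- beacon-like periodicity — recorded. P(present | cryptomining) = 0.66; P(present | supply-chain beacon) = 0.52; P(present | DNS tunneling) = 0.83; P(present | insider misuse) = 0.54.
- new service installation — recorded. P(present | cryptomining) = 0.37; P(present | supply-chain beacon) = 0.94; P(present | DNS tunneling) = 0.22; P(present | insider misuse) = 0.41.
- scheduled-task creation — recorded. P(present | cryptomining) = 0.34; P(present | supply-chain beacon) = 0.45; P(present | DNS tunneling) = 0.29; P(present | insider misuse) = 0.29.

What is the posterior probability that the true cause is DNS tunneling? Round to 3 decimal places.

0.090

By Bayes' rule with conditional independence, the unnormalized weight for each hypothesis is prior × ∏ likelihoods:
  cryptomining: 0.187 × 0.21 × 0.66 × 0.37 × 0.34 = 0.0032605
  supply-chain beacon: 0.335 × 0.77 × 0.52 × 0.94 × 0.45 = 0.056739
  DNS tunneling: 0.173 × 0.78 × 0.83 × 0.22 × 0.29 = 0.0071456
  insider misuse: 0.305 × 0.62 × 0.54 × 0.41 × 0.29 = 0.012141
Normalizing constant Z = 0.0032605 + 0.056739 + 0.0071456 + 0.012141 = 0.079286.
P(DNS tunneling | evidence) = 0.0071456 / 0.079286 ≈ 0.090.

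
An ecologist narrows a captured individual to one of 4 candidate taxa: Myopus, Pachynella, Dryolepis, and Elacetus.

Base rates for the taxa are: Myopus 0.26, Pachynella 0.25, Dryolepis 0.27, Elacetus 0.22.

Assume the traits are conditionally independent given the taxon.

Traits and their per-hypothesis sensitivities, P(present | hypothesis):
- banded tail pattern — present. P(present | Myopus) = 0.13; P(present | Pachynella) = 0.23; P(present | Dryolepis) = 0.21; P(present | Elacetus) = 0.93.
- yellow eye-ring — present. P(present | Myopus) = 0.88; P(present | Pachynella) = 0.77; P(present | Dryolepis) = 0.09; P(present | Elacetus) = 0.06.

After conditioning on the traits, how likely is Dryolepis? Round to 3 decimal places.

Multiply each prior by the joint likelihood of the trait pattern:
  Myopus: 0.26 × 0.13 × 0.88 = 0.029744
  Pachynella: 0.25 × 0.23 × 0.77 = 0.044275
  Dryolepis: 0.27 × 0.21 × 0.09 = 0.005103
  Elacetus: 0.22 × 0.93 × 0.06 = 0.012276
Marginal likelihood of the evidence = 0.091398.
P(Dryolepis | evidence) = 0.005103 / 0.091398 ≈ 0.056.

0.056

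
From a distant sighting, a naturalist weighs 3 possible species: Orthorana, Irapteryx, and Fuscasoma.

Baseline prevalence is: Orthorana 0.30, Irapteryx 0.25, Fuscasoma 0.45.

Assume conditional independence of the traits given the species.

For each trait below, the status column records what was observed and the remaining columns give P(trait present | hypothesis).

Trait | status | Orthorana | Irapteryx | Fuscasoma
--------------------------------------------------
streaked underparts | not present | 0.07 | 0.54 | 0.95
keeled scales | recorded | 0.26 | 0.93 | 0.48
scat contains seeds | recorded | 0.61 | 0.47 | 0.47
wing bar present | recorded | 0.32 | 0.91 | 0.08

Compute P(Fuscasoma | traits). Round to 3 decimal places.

By Bayes' rule with conditional independence, the unnormalized weight for each hypothesis is prior × ∏ likelihoods (using 1 − P(present | H) for each absent trait):
  Orthorana: 0.30 × (1 − 0.07) × 0.26 × 0.61 × 0.32 = 0.01416
  Irapteryx: 0.25 × (1 − 0.54) × 0.93 × 0.47 × 0.91 = 0.045743
  Fuscasoma: 0.45 × (1 − 0.95) × 0.48 × 0.47 × 0.08 = 0.00040608
The unnormalized weights sum to 0.060308.
P(Fuscasoma | evidence) = 0.00040608 / 0.060308 ≈ 0.007.

0.007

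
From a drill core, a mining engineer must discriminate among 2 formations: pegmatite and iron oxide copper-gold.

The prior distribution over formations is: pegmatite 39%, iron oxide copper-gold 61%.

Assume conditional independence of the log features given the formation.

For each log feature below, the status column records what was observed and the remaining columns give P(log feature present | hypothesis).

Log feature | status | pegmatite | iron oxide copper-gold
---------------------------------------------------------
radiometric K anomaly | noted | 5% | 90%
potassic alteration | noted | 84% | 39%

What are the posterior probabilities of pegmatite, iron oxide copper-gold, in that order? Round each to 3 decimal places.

0.071, 0.929

For each hypothesis, the unnormalized posterior weight is prior × product of the log feature likelihoods:
  pegmatite: 0.39 × 0.05 × 0.84 = 0.01638
  iron oxide copper-gold: 0.61 × 0.90 × 0.39 = 0.21411
Marginal likelihood of the evidence = 0.23049.
P(pegmatite | evidence) = 0.01638 / 0.23049 ≈ 0.071
P(iron oxide copper-gold | evidence) = 0.21411 / 0.23049 ≈ 0.929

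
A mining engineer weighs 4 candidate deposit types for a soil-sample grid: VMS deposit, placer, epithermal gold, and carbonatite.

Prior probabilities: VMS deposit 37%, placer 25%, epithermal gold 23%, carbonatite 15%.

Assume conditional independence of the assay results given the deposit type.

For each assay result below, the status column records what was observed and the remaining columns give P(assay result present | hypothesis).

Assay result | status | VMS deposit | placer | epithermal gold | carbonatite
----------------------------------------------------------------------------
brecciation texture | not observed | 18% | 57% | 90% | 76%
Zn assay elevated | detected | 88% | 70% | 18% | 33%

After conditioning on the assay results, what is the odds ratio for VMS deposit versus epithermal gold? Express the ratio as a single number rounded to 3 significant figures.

64.5

Posterior odds equal prior odds times the likelihood ratio; only the two competing hypotheses matter (using 1 − P(present | H) for each absent assay result).
  VMS deposit: 0.37 × (1 − 0.18) × 0.88 = 0.26699
  epithermal gold: 0.23 × (1 − 0.90) × 0.18 = 0.00414
Posterior odds = 0.26699 / 0.00414 ≈ 64.5.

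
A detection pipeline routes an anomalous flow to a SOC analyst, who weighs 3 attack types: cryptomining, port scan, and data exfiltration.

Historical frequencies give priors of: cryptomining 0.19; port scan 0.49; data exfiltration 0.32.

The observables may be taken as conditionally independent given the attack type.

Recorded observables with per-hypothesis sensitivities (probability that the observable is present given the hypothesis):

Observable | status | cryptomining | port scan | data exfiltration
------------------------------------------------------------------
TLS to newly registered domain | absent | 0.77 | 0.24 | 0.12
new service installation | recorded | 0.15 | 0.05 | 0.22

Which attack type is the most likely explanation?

data exfiltration

By Bayes' rule with conditional independence, the unnormalized weight for each hypothesis is prior × ∏ likelihoods (using 1 − P(present | H) for each absent observable):
  cryptomining: 0.19 × (1 − 0.77) × 0.15 = 0.006555
  port scan: 0.49 × (1 − 0.24) × 0.05 = 0.01862
  data exfiltration: 0.32 × (1 − 0.12) × 0.22 = 0.061952
Normalizing constant Z = 0.006555 + 0.01862 + 0.061952 = 0.087127.
P(cryptomining | evidence) ≈ 0.006555 / 0.087127 ≈ 0.075
P(port scan | evidence) ≈ 0.01862 / 0.087127 ≈ 0.214
P(data exfiltration | evidence) ≈ 0.061952 / 0.087127 ≈ 0.711
The largest is 0.711, so data exfiltration is most probable.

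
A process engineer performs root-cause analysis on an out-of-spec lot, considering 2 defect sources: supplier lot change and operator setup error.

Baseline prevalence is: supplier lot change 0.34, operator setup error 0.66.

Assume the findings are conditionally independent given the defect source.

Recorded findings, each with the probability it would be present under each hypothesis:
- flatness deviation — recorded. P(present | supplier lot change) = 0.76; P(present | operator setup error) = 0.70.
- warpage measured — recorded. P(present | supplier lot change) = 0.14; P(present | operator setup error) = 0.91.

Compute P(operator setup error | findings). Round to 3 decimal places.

0.921

For each hypothesis, the unnormalized posterior weight is prior × product of the finding likelihoods:
  supplier lot change: 0.34 × 0.76 × 0.14 = 0.036176
  operator setup error: 0.66 × 0.70 × 0.91 = 0.42042
The unnormalized weights sum to 0.4566.
P(operator setup error | evidence) = 0.42042 / 0.4566 ≈ 0.921.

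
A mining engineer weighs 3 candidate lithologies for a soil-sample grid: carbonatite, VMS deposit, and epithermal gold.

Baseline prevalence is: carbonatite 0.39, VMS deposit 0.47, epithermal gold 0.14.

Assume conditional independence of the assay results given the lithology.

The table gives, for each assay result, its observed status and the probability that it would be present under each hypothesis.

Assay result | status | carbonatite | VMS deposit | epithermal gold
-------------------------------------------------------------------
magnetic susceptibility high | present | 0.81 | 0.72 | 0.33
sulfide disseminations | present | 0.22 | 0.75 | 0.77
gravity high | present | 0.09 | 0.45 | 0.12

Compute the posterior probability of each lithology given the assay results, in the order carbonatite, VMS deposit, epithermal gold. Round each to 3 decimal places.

Multiply each prior by the joint likelihood of the assay result pattern:
  carbonatite: 0.39 × 0.81 × 0.22 × 0.09 = 0.0062548
  VMS deposit: 0.47 × 0.72 × 0.75 × 0.45 = 0.11421
  epithermal gold: 0.14 × 0.33 × 0.77 × 0.12 = 0.0042689
Marginal likelihood of the evidence = 0.12473.
P(carbonatite | evidence) = 0.0062548 / 0.12473 ≈ 0.050
P(VMS deposit | evidence) = 0.11421 / 0.12473 ≈ 0.916
P(epithermal gold | evidence) = 0.0042689 / 0.12473 ≈ 0.034

0.050, 0.916, 0.034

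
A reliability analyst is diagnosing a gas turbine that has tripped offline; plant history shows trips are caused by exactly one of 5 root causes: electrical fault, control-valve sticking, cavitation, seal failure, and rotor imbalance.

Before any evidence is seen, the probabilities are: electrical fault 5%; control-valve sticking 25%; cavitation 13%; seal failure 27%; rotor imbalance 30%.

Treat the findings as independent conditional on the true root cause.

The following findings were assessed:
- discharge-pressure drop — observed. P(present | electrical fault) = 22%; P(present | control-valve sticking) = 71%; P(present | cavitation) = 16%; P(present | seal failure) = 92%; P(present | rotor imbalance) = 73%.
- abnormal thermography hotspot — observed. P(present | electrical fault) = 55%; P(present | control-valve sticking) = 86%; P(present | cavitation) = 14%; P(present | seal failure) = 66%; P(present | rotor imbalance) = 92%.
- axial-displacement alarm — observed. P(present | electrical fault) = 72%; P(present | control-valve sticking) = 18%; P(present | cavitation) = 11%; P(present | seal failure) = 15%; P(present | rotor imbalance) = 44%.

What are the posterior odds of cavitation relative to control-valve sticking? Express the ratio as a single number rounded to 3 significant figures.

Unnormalized posterior weight (prior times the finding likelihoods) for each of the two hypotheses:
  cavitation: 0.13 × 0.16 × 0.14 × 0.11 = 0.00032032
  control-valve sticking: 0.25 × 0.71 × 0.86 × 0.18 = 0.027477
Odds(cavitation : control-valve sticking) = 0.00032032 / 0.027477 ≈ 0.0117.

0.0117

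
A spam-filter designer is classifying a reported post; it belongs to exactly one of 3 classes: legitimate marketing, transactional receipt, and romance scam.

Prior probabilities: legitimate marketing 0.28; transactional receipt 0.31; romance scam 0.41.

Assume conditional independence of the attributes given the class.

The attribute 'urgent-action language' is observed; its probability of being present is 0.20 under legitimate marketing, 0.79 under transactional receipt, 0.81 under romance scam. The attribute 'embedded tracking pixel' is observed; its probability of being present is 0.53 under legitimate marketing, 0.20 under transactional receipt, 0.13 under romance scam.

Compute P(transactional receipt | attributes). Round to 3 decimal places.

0.402

Multiply each prior by the joint likelihood of the attribute pattern:
  legitimate marketing: 0.28 × 0.20 × 0.53 = 0.02968
  transactional receipt: 0.31 × 0.79 × 0.20 = 0.04898
  romance scam: 0.41 × 0.81 × 0.13 = 0.043173
Normalizing constant Z = 0.02968 + 0.04898 + 0.043173 = 0.12183.
P(transactional receipt | evidence) = 0.04898 / 0.12183 ≈ 0.402.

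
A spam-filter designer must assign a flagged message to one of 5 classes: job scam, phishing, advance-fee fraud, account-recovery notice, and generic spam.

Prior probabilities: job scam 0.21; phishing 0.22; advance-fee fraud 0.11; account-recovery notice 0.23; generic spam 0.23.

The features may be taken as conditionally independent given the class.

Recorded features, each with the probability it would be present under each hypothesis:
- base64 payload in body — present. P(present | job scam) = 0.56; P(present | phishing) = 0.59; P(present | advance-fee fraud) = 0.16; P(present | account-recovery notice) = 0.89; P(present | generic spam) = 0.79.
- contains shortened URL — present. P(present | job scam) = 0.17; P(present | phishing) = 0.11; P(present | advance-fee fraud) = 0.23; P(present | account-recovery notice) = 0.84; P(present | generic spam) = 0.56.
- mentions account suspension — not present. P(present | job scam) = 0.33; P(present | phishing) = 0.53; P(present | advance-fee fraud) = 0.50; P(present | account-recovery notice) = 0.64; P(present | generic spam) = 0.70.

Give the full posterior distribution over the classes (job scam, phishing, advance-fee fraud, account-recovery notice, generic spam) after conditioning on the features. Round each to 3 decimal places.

Multiply each prior by the joint likelihood of the feature pattern (using 1 − P(present | H) for each absent feature):
  job scam: 0.21 × 0.56 × 0.17 × (1 − 0.33) = 0.013395
  phishing: 0.22 × 0.59 × 0.11 × (1 − 0.53) = 0.0067107
  advance-fee fraud: 0.11 × 0.16 × 0.23 × (1 − 0.50) = 0.002024
  account-recovery notice: 0.23 × 0.89 × 0.84 × (1 − 0.64) = 0.061901
  generic spam: 0.23 × 0.79 × 0.56 × (1 − 0.70) = 0.030526
Normalizing constant Z = 0.013395 + 0.0067107 + 0.002024 + 0.061901 + 0.030526 = 0.11456.
P(job scam | evidence) = 0.013395 / 0.11456 ≈ 0.117
P(phishing | evidence) = 0.0067107 / 0.11456 ≈ 0.059
P(advance-fee fraud | evidence) = 0.002024 / 0.11456 ≈ 0.018
P(account-recovery notice | evidence) = 0.061901 / 0.11456 ≈ 0.540
P(generic spam | evidence) = 0.030526 / 0.11456 ≈ 0.266

0.117, 0.059, 0.018, 0.540, 0.266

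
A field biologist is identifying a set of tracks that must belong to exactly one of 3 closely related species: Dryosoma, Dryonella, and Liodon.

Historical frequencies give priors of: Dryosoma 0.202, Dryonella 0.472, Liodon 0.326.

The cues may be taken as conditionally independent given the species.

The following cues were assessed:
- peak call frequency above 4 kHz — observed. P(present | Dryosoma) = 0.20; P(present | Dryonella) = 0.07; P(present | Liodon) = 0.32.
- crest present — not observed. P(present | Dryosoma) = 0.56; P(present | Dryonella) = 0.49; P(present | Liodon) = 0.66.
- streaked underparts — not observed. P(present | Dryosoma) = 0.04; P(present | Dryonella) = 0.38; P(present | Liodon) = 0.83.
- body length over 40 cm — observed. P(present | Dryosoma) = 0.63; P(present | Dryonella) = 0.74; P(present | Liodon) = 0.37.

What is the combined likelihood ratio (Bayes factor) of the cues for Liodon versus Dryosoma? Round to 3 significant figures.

0.129

Joint likelihood of the cue pattern under each hypothesis (using 1 − P(present | H) for each absent cue):
  Liodon: 0.32 × (1 − 0.66) × (1 − 0.83) × 0.37 = 0.0068435
  Dryosoma: 0.20 × (1 − 0.56) × (1 − 0.04) × 0.63 = 0.053222
Bayes factor = 0.0068435 / 0.053222 ≈ 0.129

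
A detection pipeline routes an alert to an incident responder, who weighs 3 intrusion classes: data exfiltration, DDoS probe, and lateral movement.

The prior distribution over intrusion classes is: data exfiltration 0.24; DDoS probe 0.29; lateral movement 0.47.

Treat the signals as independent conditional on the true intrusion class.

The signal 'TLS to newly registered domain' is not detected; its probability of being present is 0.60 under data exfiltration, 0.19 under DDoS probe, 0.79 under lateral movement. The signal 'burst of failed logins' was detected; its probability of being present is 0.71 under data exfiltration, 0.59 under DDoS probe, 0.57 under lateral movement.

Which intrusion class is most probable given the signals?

Multiply each prior by the joint likelihood of the signal pattern (using 1 − P(present | H) for each absent signal):
  data exfiltration: 0.24 × (1 − 0.60) × 0.71 = 0.06816
  DDoS probe: 0.29 × (1 − 0.19) × 0.59 = 0.13859
  lateral movement: 0.47 × (1 − 0.79) × 0.57 = 0.056259
Marginal likelihood of the evidence = 0.26301.
P(data exfiltration | evidence) ≈ 0.06816 / 0.26301 ≈ 0.259
P(DDoS probe | evidence) ≈ 0.13859 / 0.26301 ≈ 0.527
P(lateral movement | evidence) ≈ 0.056259 / 0.26301 ≈ 0.214
The largest is 0.527, so DDoS probe is most probable.

DDoS probe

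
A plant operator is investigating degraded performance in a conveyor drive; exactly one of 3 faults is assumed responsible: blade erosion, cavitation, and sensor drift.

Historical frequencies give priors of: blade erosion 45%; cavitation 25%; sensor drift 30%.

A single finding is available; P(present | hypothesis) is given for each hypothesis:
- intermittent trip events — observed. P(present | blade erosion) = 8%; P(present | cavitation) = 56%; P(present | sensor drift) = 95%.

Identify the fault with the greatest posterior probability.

By Bayes' rule, the unnormalized weight for each hypothesis is prior × likelihood:
  blade erosion: 0.45 × 0.08 = 0.036
  cavitation: 0.25 × 0.56 = 0.14
  sensor drift: 0.30 × 0.95 = 0.285
Normalizing constant Z = 0.036 + 0.14 + 0.285 = 0.461.
P(blade erosion | evidence) ≈ 0.036 / 0.461 ≈ 0.078
P(cavitation | evidence) ≈ 0.14 / 0.461 ≈ 0.304
P(sensor drift | evidence) ≈ 0.285 / 0.461 ≈ 0.618
The largest is 0.618, so sensor drift is most probable.

sensor drift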